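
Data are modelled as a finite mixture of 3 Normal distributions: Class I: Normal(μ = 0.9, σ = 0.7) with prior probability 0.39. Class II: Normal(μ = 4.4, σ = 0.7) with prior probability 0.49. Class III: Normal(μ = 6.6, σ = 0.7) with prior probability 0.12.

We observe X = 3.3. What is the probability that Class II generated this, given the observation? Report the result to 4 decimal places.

0.9924

The responsibility of component k is w_k f_k(x) divided by Σ_j w_j f_j(x).
Evaluate each component's likelihood at the observed value:
  f_I = (1/(0.7·√(2π)))·exp(−(3.3−0.9)²/(2·0.7²)) = 0.569918·exp(-5.87755) = 0.0015967
  f_II = (1/(0.7·√(2π)))·exp(−(3.3−4.4)²/(2·0.7²)) = 0.569918·exp(-1.23469) = 0.165803
  f_III = (1/(0.7·√(2π)))·exp(−(3.3−6.6)²/(2·0.7²)) = 0.569918·exp(-11.11224) = 8.50796e-06
Weight by the priors:
  w_I·f_I = 0.39 × 0.0015967 = 0.000622714
  w_II·f_II = 0.49 × 0.165803 = 0.0812433
  w_III·f_III = 0.12 × 8.50796e-06 = 1.02096e-06
Normaliser: 0.000622714 + 0.0812433 + 1.02096e-06 = 0.081867
So the posterior for Class II is 0.0812433 / 0.081867 ≈ 0.9924.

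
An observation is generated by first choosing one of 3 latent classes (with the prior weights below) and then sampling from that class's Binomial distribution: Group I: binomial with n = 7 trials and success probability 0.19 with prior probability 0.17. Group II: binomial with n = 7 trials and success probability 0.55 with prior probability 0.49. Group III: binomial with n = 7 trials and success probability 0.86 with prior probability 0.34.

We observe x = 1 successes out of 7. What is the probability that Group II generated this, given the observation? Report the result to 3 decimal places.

0.197

The responsibility of component k is π_k f_k(x) divided by Σ_j π_j f_j(x).
Component likelihoods at x = 1 successes out of 7:
  L_I = C(7,1)·0.19^1·0.81^6 = 7·0.19·0.28243 = 0.375631
  L_II = C(7,1)·0.55^1·0.45^6 = 7·0.55·0.00830377 = 0.0319695
  L_III = C(7,1)·0.86^1·0.14^6 = 7·0.86·7.52954e-06 = 4.53278e-05
Unnormalised posteriors:
  π_I·L_I = 0.17 × 0.375631 = 0.0638573
  π_II·L_II = 0.49 × 0.0319695 = 0.0156651
  π_III·L_III = 0.34 × 4.53278e-05 = 1.54115e-05
Marginal: 0.0638573 + 0.0156651 + 1.54115e-05 = 0.0795378
Responsibility of Group II: 0.0156651 / 0.0795378 ≈ 0.197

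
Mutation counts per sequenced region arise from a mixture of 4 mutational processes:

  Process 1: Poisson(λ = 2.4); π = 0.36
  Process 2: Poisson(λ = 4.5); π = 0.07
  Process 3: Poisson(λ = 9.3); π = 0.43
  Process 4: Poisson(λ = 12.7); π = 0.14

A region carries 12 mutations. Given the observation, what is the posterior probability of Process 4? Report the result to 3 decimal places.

The responsibility of component k is P(Z=k) f_k(x) divided by Σ_j P(Z=j) f_j(x).
Evaluate each component's likelihood at the observed value:
  p_1 = 6.91658e-06
  p_2 = 0.00159915
  p_3 = 0.079895
  p_4 = 0.112142
Prior × likelihood for each component:
  P(Z=1)·p_1 = 0.36 × 6.91658e-06 = 2.48997e-06
  P(Z=2)·p_2 = 0.07 × 0.00159915 = 0.00011194
  P(Z=3)·p_3 = 0.43 × 0.079895 = 0.0343549
  P(Z=4)·p_4 = 0.14 × 0.112142 = 0.0156999
Evidence: 2.48997e-06 + 0.00011194 + 0.0343549 + 0.0156999 = 0.0501692
Responsibility of Process 4: 0.0156999 / 0.0501692 ≈ 0.313

0.313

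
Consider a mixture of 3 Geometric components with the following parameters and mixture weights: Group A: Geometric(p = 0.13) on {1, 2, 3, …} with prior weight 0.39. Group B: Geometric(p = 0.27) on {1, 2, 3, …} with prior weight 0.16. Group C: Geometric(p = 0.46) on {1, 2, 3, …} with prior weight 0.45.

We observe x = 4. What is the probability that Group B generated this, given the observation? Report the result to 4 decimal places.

The responsibility of component k is w_k f_k(x) divided by Σ_j w_j f_j(x).
Evaluate each component's likelihood at the observed value:
  L_A = 0.0856054
  L_B = 0.105035
  L_C = 0.0724334
Weight by the priors:
  w_A·L_A = 0.39 × 0.0856054 = 0.0333861
  w_B·L_B = 0.16 × 0.105035 = 0.0168055
  w_C·L_C = 0.45 × 0.0724334 = 0.032595
Sum: 0.0333861 + 0.0168055 + 0.032595 = 0.0827867
Responsibility of Group B: 0.0168055 / 0.0827867 ≈ 0.2030

0.2030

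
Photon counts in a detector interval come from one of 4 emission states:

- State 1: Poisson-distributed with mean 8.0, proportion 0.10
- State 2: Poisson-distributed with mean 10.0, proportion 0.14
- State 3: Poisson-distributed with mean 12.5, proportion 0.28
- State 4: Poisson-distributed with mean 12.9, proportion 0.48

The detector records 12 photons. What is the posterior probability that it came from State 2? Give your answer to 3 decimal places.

0.129

Apply Bayes' rule: the posterior for each component is proportional to its prior times its likelihood at x.
Poisson probabilities:
  p_1 = 0.0481268
  p_2 = 0.0947803
  p_3 = 0.113215
  p_4 = 0.110749
Unnormalised posteriors:
  π_1·p_1 = 0.10 × 0.0481268 = 0.00481268
  π_2·p_2 = 0.14 × 0.0947803 = 0.0132692
  π_3·p_3 = 0.28 × 0.113215 = 0.0317001
  π_4·p_4 = 0.48 × 0.110749 = 0.0531596
Denominator: 0.00481268 + 0.0132692 + 0.0317001 + 0.0531596 = 0.102942
So the posterior for State 2 is 0.0132692 / 0.102942 ≈ 0.129.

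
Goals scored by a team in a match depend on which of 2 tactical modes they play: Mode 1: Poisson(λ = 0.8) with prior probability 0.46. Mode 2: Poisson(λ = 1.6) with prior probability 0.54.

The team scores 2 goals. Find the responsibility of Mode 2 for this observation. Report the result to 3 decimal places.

Apply Bayes' rule: the posterior for each component is proportional to its prior times its likelihood at x.
Evaluate each component's likelihood at the observed value:
  f_1 = e^(−0.8)·0.8^2/2! = 0.143785
  f_2 = e^(−1.6)·1.6^2/2! = 0.258428
Multiply by the mixture weights:
  P(Z=1)·f_1 = 0.46 × 0.143785 = 0.0661412
  P(Z=2)·f_2 = 0.54 × 0.258428 = 0.139551
Marginal: 0.0661412 + 0.139551 = 0.205692
Responsibility of Mode 2: 0.139551 / 0.205692 ≈ 0.678

0.678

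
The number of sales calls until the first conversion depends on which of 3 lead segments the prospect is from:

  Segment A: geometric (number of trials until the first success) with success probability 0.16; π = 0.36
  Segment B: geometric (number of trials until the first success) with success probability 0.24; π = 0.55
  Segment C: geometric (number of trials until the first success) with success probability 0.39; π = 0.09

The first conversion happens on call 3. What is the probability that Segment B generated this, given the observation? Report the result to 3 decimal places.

The responsibility of component k is π_k f_k(x) divided by Σ_j π_j f_j(x).
Geometric probabilities:
  f_A = 0.16·(1−0.16)^2 = 0.16·0.7056 = 0.112896
  f_B = 0.24·(1−0.24)^2 = 0.24·0.5776 = 0.138624
  f_C = 0.39·(1−0.39)^2 = 0.39·0.3721 = 0.145119
Multiply by the mixture weights:
  π_A·f_A = 0.36 × 0.112896 = 0.0406426
  π_B·f_B = 0.55 × 0.138624 = 0.0762432
  π_C·f_C = 0.09 × 0.145119 = 0.0130607
Normaliser: 0.0406426 + 0.0762432 + 0.0130607 = 0.129946
P(Segment B | 3) = 0.0762432 / 0.129946 ≈ 0.587

0.587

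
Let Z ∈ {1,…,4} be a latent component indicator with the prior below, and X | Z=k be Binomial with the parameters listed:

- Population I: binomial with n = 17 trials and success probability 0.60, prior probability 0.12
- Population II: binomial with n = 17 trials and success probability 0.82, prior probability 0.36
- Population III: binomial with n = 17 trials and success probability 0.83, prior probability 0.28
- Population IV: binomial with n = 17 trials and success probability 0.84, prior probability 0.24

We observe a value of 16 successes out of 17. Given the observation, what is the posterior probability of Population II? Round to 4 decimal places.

Apply Bayes' rule: the posterior for each component is proportional to its prior times its likelihood at x.
Evaluate each component's likelihood at the observed value:
  L_I = C(17,16)·0.60^16·0.40^1 = 17·0.000282111·0.4 = 0.00191835
  L_II = C(17,16)·0.82^16·0.18^1 = 17·0.0417851·0.18 = 0.127862
  L_III = C(17,16)·0.83^16·0.17^1 = 17·0.0507282·0.17 = 0.146605
  L_IV = C(17,16)·0.84^16·0.16^1 = 17·0.0614425·0.16 = 0.167123
Unnormalised posteriors:
  P(Z=I)·L_I = 0.12 × 0.00191835 = 0.000230203
  P(Z=II)·L_II = 0.36 × 0.127862 = 0.0460305
  P(Z=III)·L_III = 0.28 × 0.146605 = 0.0410493
  P(Z=IV)·L_IV = 0.24 × 0.167123 = 0.0401096
Denominator: 0.000230203 + 0.0460305 + 0.0410493 + 0.0401096 = 0.12742
Responsibility of Population II: 0.0460305 / 0.12742 ≈ 0.3613

0.3613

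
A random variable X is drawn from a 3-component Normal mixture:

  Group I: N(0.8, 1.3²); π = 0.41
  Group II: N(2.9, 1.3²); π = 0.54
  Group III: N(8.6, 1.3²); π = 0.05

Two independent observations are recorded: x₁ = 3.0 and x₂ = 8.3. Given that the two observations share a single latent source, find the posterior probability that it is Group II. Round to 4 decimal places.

Posterior ∝ prior × likelihood, so P(k | x) ∝ w_k f_k(x); normalise over all components.
Since both observations come from the same component, the likelihood for component k is f_k(x₁)·f_k(x₂).
  f_I = [(1/(1.3·√(2π)))·exp(−(3.0−0.8)²/(2·1.3²)) = 0.306879·exp(-1.43195) = 0.0732955] × [1.81733e-08] = 1.33202e-09
  f_II = [(1/(1.3·√(2π)))·exp(−(3.0−2.9)²/(2·1.3²)) = 0.306879·exp(-0.00296) = 0.305972] × [5.49811e-05] = 1.68227e-05
  f_III = [(1/(1.3·√(2π)))·exp(−(3.0−8.6)²/(2·1.3²)) = 0.306879·exp(-9.27811) = 2.86772e-05] × [0.298815] = 8.56917e-06
Multiply by the mixture weights:
  w_I·f_I = 0.41 × 1.33202e-09 = 5.46128e-10
  w_II·f_II = 0.54 × 1.68227e-05 = 9.08424e-06
  w_III·f_III = 0.05 × 8.56917e-06 = 4.28459e-07
Denominator: 5.46128e-10 + 9.08424e-06 + 4.28459e-07 = 9.51325e-06
P(Group II | data) = 9.08424e-06 / 9.51325e-06 ≈ 0.9549

0.9549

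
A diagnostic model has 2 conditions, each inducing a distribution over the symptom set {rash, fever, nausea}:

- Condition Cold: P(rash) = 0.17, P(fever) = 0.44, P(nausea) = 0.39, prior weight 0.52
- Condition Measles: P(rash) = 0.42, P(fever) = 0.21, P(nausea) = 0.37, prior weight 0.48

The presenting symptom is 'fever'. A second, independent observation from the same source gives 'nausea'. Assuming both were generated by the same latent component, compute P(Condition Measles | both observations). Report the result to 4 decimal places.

0.2948

The responsibility of component k is π_k f_k(x) divided by Σ_j π_j f_j(x).
Since both observations come from the same component, the likelihood for component k is f_k(x₁)·f_k(x₂).
  p_Cold = [P(fever | comp) = 0.44] × [0.39] = 0.1716
  p_Measles = [P(fever | comp) = 0.21] × [0.37] = 0.0777
Unnormalised posteriors:
  π_Cold·p_Cold = 0.52 × 0.1716 = 0.089232
  π_Measles·p_Measles = 0.48 × 0.0777 = 0.037296
Denominator: 0.089232 + 0.037296 = 0.126528
P(Condition Measles | data) ≈ 0.2948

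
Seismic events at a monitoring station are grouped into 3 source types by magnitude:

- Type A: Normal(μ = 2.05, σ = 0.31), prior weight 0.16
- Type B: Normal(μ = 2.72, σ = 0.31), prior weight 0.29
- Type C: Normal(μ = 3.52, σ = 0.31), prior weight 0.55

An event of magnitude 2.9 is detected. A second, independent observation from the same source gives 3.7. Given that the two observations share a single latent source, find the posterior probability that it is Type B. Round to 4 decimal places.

0.0257

By Bayes' theorem, P(k | x) = P(Z=k) f_k(x) / Σ_j P(Z=j) f_j(x).
Since both observations come from the same component, the likelihood for component k is f_k(x₁)·f_k(x₂).
  f_A = [0.0299909] × [9.07395e-07] = 2.72136e-08
  f_B = [1.08727] × [0.00869825] = 0.00945734
  f_C = [0.174164] × [1.08727] = 0.189364
Unnormalised posteriors:
  P(Z=A)·f_A = 0.16 × 2.72136e-08 = 4.35418e-09
  P(Z=B)·f_B = 0.29 × 0.00945734 = 0.00274263
  P(Z=C)·f_C = 0.55 × 0.189364 = 0.10415
Normaliser: 4.35418e-09 + 0.00274263 + 0.10415 = 0.106893
So the posterior for Type B is 0.00274263 / 0.106893 ≈ 0.0257.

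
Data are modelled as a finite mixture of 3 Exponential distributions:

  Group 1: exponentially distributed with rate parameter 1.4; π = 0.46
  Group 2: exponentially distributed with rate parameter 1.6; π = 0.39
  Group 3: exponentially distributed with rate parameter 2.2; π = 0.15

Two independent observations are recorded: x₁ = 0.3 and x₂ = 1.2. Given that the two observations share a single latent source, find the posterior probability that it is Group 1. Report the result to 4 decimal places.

Posterior ∝ prior × likelihood, so P(k | x) ∝ π_k f_k(x); normalise over all components.
Since both observations come from the same component, the likelihood for component k is f_k(x₁)·f_k(x₂).
  p_1 = [1.4·e^(−1.4·0.3) = 1.4·e^(−0.4200) = 0.919866] × [0.260924] = 0.240015
  p_2 = [1.6·e^(−1.6·0.3) = 1.6·e^(−0.4800) = 0.990053] × [0.234571] = 0.232238
  p_3 = [2.2·e^(−2.2·0.3) = 2.2·e^(−0.6600) = 1.13707] × [0.156995] = 0.178515
Weight by the priors:
  π_1·p_1 = 0.46 × 0.240015 = 0.110407
  π_2·p_2 = 0.39 × 0.232238 = 0.0905728
  π_3·p_3 = 0.15 × 0.178515 = 0.0267772
Sum: 0.110407 + 0.0905728 + 0.0267772 = 0.227757
P(Group 1 | x₁, x₂) = 0.110407 / 0.227757 ≈ 0.4848

0.4848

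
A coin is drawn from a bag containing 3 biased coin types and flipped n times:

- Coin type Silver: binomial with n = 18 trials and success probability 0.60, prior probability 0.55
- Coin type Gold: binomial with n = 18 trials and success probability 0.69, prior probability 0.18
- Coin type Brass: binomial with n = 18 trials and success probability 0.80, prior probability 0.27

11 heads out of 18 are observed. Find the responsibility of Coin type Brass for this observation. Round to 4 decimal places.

The responsibility of component k is π_k f_k(x) divided by Σ_j π_j f_j(x).
Evaluate each component's likelihood at the observed value:
  p_Silver = C(18,11)·0.60^11·0.40^7 = 31824·0.00362797·0.0016384 = 0.189164
  p_Gold = C(18,11)·0.69^11·0.31^7 = 31824·0.0168787·0.000275126 = 0.147784
  p_Brass = C(18,11)·0.80^11·0.20^7 = 31824·0.0858993·1.28e-05 = 0.0349909
Weight by the priors:
  π_Silver·p_Silver = 0.55 × 0.189164 = 0.10404
  π_Gold·p_Gold = 0.18 × 0.147784 = 0.0266011
  π_Brass·p_Brass = 0.27 × 0.0349909 = 0.00944753
Denominator: 0.10404 + 0.0266011 + 0.00944753 = 0.140089
P(Coin type Brass | data) = 0.00944753 / 0.140089 ≈ 0.0674

0.0674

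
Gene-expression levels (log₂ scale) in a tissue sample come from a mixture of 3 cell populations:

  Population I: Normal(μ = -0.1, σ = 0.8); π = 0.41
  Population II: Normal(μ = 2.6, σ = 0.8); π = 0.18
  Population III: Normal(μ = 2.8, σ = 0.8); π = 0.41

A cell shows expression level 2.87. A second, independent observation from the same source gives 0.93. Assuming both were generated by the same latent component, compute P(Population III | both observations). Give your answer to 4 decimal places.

Apply Bayes' rule: the posterior for each component is proportional to its prior times its likelihood at x.
Since both observations come from the same component, the likelihood for component k is f_k(x₁)·f_k(x₂).
  L_I = [(1/(0.8·√(2π)))·exp(−(2.87−-0.1)²/(2·0.8²)) = 0.498678·exp(-6.89133) = 0.000506937] × [0.217703] = 0.000110362
  L_II = [(1/(0.8·√(2π)))·exp(−(2.87−2.6)²/(2·0.8²)) = 0.498678·exp(-0.05695) = 0.47107] × [0.0564374] = 0.026586
  L_III = [(1/(0.8·√(2π)))·exp(−(2.87−2.8)²/(2·0.8²)) = 0.498678·exp(-0.00383) = 0.496772] × [0.03246] = 0.0161252
Prior × likelihood for each component:
  w_I·L_I = 0.41 × 0.000110362 = 4.52484e-05
  w_II·L_II = 0.18 × 0.026586 = 0.00478548
  w_III·L_III = 0.41 × 0.0161252 = 0.00661134
Sum: 4.52484e-05 + 0.00478548 + 0.00661134 = 0.0114421
P(Population III | x₁,x₂) = 0.00661134 / 0.0114421 ≈ 0.5778

0.5778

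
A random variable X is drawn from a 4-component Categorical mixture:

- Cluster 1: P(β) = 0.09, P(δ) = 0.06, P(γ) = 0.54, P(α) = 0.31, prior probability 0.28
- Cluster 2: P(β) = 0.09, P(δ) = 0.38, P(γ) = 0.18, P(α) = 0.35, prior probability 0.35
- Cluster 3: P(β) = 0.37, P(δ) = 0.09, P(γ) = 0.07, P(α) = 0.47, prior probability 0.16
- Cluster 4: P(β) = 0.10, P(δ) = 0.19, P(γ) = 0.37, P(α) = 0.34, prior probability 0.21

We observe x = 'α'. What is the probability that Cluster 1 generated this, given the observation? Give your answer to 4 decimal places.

0.2439

The responsibility of component k is w_k f_k(x) divided by Σ_j w_j f_j(x).
Component likelihoods at x = 'α':
  L_1 = P(α | comp) = 0.31
  L_2 = P(α | comp) = 0.35
  L_3 = P(α | comp) = 0.47
  L_4 = P(α | comp) = 0.34
Prior × likelihood for each component:
  w_1·L_1 = 0.28 × 0.31 = 0.0868
  w_2·L_2 = 0.35 × 0.35 = 0.1225
  w_3·L_3 = 0.16 × 0.47 = 0.0752
  w_4·L_4 = 0.21 × 0.34 = 0.0714
Normaliser: 0.0868 + 0.1225 + 0.0752 + 0.0714 = 0.3559
P(Cluster 1 | data) = 0.0868 / 0.3559 ≈ 0.2439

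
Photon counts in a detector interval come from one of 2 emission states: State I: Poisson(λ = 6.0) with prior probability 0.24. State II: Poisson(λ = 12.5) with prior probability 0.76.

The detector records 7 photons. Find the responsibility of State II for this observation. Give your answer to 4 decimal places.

Posterior ∝ prior × likelihood, so P(k | x) ∝ π_k f_k(x); normalise over all components.
Component likelihoods at x = 7 photons:
  f_I = 0.137677
  f_II = 0.0352581
Weight by the priors:
  π_I·f_I = 0.24 × 0.137677 = 0.0330425
  π_II·f_II = 0.76 × 0.0352581 = 0.0267961
Sum: 0.0330425 + 0.0267961 = 0.0598386
P(State II | 7 photons) ≈ 0.4478

0.4478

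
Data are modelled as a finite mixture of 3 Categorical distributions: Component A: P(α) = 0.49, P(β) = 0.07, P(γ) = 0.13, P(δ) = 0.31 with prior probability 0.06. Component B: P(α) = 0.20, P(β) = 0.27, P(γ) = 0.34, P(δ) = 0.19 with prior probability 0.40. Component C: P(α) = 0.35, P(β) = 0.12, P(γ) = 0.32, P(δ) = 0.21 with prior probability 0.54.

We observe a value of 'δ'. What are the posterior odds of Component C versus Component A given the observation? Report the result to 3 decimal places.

6.097

Only the two components matter; the odds are (π_i f_i(x)) / (π_j f_j(x)).
Component likelihoods at x = 'δ':
  f_A = P(δ | comp) = 0.31
  f_B = P(δ | comp) = 0.19
  f_C = P(δ | comp) = 0.21
Posterior odds = (π_C·f_C) / (π_A·f_A) = (0.54·0.21) / (0.06·0.31) = 0.1134 / 0.0186 ≈ 6.097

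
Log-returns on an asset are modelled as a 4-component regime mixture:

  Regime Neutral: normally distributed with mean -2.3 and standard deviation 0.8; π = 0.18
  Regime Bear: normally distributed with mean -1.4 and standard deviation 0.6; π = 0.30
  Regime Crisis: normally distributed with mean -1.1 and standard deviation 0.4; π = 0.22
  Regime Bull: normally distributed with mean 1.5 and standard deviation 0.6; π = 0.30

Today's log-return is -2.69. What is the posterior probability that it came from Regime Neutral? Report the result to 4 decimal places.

0.8006

Apply Bayes' rule: the posterior for each component is proportional to its prior times its likelihood at x.
Evaluate each component's likelihood at the observed value:
  L_Neutral = 0.442806
  L_Bear = 0.0659167
  L_Crisis = 0.000369648
  L_Bull = 1.71061e-11
Multiply by the mixture weights:
  π_Neutral·L_Neutral = 0.18 × 0.442806 = 0.0797051
  π_Bear·L_Bear = 0.30 × 0.0659167 = 0.019775
  π_Crisis·L_Crisis = 0.22 × 0.000369648 = 8.13225e-05
  π_Bull·L_Bull = 0.30 × 1.71061e-11 = 5.13183e-12
Evidence: 0.0797051 + 0.019775 + 8.13225e-05 + 5.13183e-12 = 0.0995615
So the posterior for Regime Neutral is 0.0797051 / 0.0995615 ≈ 0.8006.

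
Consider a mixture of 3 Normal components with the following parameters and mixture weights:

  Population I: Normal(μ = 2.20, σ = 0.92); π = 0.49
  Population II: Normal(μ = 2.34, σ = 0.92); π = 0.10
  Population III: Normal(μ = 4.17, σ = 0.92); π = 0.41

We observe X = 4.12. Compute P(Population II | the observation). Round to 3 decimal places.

The responsibility of component k is w_k f_k(x) divided by Σ_j w_j f_j(x).
Normal densities:
  f_I = (1/(0.92·√(2π)))·exp(−(4.12−2.20)²/(2·0.92²)) = 0.433633·exp(-2.17769) = 0.0491317
  f_II = (1/(0.92·√(2π)))·exp(−(4.12−2.34)²/(2·0.92²)) = 0.433633·exp(-1.87169) = 0.0667201
  f_III = (1/(0.92·√(2π)))·exp(−(4.12−4.17)²/(2·0.92²)) = 0.433633·exp(-0.00148) = 0.432993
Multiply by the mixture weights:
  w_I·f_I = 0.49 × 0.0491317 = 0.0240745
  w_II·f_II = 0.10 × 0.0667201 = 0.00667201
  w_III·f_III = 0.41 × 0.432993 = 0.177527
Sum: 0.0240745 + 0.00667201 + 0.177527 = 0.208274
P(Population II | the observation) = 0.00667201 / 0.208274 ≈ 0.032

0.032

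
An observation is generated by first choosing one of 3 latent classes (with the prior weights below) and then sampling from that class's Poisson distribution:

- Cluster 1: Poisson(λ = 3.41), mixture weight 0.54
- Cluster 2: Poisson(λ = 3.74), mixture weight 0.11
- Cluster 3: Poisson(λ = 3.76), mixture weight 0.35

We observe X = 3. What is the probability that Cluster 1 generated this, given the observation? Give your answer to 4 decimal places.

0.5539

Posterior ∝ prior × likelihood, so P(k | x) ∝ π_k f_k(x); normalise over all components.
Evaluate each component's likelihood at the observed value:
  f_1 = e^(−3.41)·3.41^3/3! = 0.218357
  f_2 = e^(−3.74)·3.74^3/3! = 0.207111
  f_3 = e^(−3.76)·3.76^3/3! = 0.206284
Multiply by the mixture weights:
  π_1·f_1 = 0.54 × 0.218357 = 0.117913
  π_2·f_2 = 0.11 × 0.207111 = 0.0227822
  π_3·f_3 = 0.35 × 0.206284 = 0.0721993
Denominator: 0.117913 + 0.0227822 + 0.0721993 = 0.212894
P(Cluster 1 | x) ≈ 0.5539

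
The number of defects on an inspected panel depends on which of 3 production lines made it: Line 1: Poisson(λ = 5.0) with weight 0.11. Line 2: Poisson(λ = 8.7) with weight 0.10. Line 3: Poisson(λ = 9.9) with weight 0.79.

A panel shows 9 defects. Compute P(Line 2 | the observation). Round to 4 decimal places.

Posterior ∝ prior × likelihood, so P(k | x) ∝ P(Z=k) f_k(x); normalise over all components.
Evaluate each component's likelihood at the observed value:
  p_1 = e^(−5.0)·5.0^9/9! = 0.0362656
  p_2 = e^(−8.7)·8.7^9/9! = 0.131084
  p_3 = e^(−9.9)·9.9^9/9! = 0.12631
Weight by the priors:
  P(Z=1)·p_1 = 0.11 × 0.0362656 = 0.00398921
  P(Z=2)·p_2 = 0.10 × 0.131084 = 0.0131084
  P(Z=3)·p_3 = 0.79 × 0.12631 = 0.099785
Denominator: 0.00398921 + 0.0131084 + 0.099785 = 0.116883
Responsibility of Line 2: 0.0131084 / 0.116883 ≈ 0.1121

0.1121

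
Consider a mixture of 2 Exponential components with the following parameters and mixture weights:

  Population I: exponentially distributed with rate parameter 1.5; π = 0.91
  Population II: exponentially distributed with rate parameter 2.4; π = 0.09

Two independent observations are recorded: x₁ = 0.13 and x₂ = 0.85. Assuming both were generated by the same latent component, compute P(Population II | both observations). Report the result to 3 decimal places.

By Bayes' theorem, P(k | x) = π_k f_k(x) / Σ_j π_j f_j(x).
Since both observations come from the same component, the likelihood for component k is f_k(x₁)·f_k(x₂).
  f_I = [1.5·e^(−1.5·0.13) = 1.5·e^(−0.1950) = 1.23425] × [0.419146] = 0.517332
  f_II = [2.4·e^(−2.4·0.13) = 2.4·e^(−0.3120) = 1.75676] × [0.312069] = 0.548229
Weight by the priors:
  π_I·f_I = 0.91 × 0.517332 = 0.470772
  π_II·f_II = 0.09 × 0.548229 = 0.0493406
Denominator: 0.470772 + 0.0493406 = 0.520113
P(Population II | x₁,x₂) ≈ 0.095

0.095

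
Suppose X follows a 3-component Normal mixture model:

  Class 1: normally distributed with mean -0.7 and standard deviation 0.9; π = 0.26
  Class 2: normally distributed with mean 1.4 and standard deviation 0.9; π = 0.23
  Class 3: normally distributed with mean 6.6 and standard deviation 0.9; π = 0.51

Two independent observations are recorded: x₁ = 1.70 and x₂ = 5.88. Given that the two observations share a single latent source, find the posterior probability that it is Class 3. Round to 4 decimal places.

By Bayes' theorem, P(k | x) = w_k f_k(x) / Σ_j w_j f_j(x).
Since both observations come from the same component, the likelihood for component k is f_k(x₁)·f_k(x₂).
  f_1 = [(1/(0.9·√(2π)))·exp(−(1.70−-0.7)²/(2·0.9²)) = 0.443269·exp(-3.55556) = 0.0126622] × [1.09557e-12] = 1.38723e-14
  f_2 = [(1/(0.9·√(2π)))·exp(−(1.70−1.4)²/(2·0.9²)) = 0.443269·exp(-0.05556) = 0.419315] × [1.84559e-06] = 7.73881e-07
  f_3 = [(1/(0.9·√(2π)))·exp(−(1.70−6.6)²/(2·0.9²)) = 0.443269·exp(-14.82099) = 1.62179e-07] × [0.32188] = 5.22021e-08
Multiply by the mixture weights:
  w_1·f_1 = 0.26 × 1.38723e-14 = 3.60679e-15
  w_2·f_2 = 0.23 × 7.73881e-07 = 1.77993e-07
  w_3·f_3 = 0.51 × 5.22021e-08 = 2.66231e-08
Marginal: 3.60679e-15 + 1.77993e-07 + 2.66231e-08 = 2.04616e-07
Responsibility of Class 3: 2.66231e-08 / 2.04616e-07 ≈ 0.1301

0.1301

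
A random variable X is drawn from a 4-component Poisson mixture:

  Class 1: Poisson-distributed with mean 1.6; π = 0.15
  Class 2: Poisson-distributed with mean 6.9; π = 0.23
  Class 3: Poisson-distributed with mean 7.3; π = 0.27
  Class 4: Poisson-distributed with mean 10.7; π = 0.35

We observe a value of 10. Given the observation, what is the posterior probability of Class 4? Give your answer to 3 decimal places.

0.535

By Bayes' theorem, P(k | x) = π_k f_k(x) / Σ_j π_j f_j(x).
Poisson probabilities:
  p_1 = 6.11738e-06
  p_2 = 0.0679354
  p_3 = 0.0800048
  p_4 = 0.122215
Weight by the priors:
  π_1·p_1 = 0.15 × 6.11738e-06 = 9.17607e-07
  π_2·p_2 = 0.23 × 0.0679354 = 0.0156251
  π_3·p_3 = 0.27 × 0.0800048 = 0.0216013
  π_4·p_4 = 0.35 × 0.122215 = 0.0427752
Denominator: 9.17607e-07 + 0.0156251 + 0.0216013 + 0.0427752 = 0.0800025
P(Class 4 | x) = 0.0427752 / 0.0800025 ≈ 0.535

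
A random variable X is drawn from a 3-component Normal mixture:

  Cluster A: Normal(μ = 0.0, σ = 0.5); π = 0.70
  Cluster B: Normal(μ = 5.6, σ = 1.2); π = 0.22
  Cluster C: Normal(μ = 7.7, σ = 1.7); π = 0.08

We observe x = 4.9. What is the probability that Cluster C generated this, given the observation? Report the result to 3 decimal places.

Apply Bayes' rule: the posterior for each component is proportional to its prior times its likelihood at x.
Evaluate each component's likelihood at the observed value:
  f_A = (1/(0.5·√(2π)))·exp(−(4.9−0.0)²/(2·0.5²)) = 0.797885·exp(-48.02000) = 1.1146e-21
  f_B = (1/(1.2·√(2π)))·exp(−(4.9−5.6)²/(2·1.2²)) = 0.332452·exp(-0.17014) = 0.280439
  f_C = (1/(1.7·√(2π)))·exp(−(4.9−7.7)²/(2·1.7²)) = 0.234672·exp(-1.35640) = 0.0604482
Multiply by the mixture weights:
  w_A·f_A = 0.70 × 1.1146e-21 = 7.8022e-22
  w_B·f_B = 0.22 × 0.280439 = 0.0616966
  w_C·f_C = 0.08 × 0.0604482 = 0.00483586
Marginal: 7.8022e-22 + 0.0616966 + 0.00483586 = 0.0665324
So the posterior for Cluster C is 0.00483586 / 0.0665324 ≈ 0.073.

0.073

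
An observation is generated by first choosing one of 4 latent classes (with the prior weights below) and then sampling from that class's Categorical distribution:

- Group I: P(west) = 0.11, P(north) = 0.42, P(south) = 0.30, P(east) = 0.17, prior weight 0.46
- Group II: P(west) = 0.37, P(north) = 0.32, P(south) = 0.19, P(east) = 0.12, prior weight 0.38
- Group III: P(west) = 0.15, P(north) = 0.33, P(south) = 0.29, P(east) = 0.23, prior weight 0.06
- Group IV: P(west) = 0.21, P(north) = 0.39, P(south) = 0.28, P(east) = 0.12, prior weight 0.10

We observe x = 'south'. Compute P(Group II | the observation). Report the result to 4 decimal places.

Posterior ∝ prior × likelihood, so P(k | x) ∝ w_k f_k(x); normalise over all components.
Evaluate each component's likelihood at the observed value:
  p_I = P(south | comp) = 0.30
  p_II = P(south | comp) = 0.19
  p_III = P(south | comp) = 0.29
  p_IV = P(south | comp) = 0.28
Weight by the priors:
  w_I·p_I = 0.46 × 0.3 = 0.138
  w_II·p_II = 0.38 × 0.19 = 0.0722
  w_III·p_III = 0.06 × 0.29 = 0.0174
  w_IV·p_IV = 0.10 × 0.28 = 0.028
Marginal: 0.138 + 0.0722 + 0.0174 + 0.028 = 0.2556
So the posterior for Group II is 0.0722 / 0.2556 ≈ 0.2825.

0.2825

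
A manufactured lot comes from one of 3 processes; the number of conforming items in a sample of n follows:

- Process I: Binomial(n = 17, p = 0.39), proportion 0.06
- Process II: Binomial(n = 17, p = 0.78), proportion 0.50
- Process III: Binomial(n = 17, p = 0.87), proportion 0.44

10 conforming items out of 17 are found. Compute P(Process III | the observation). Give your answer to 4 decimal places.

0.0544

P(component k | x) = π_k·f_k(x) / marginal(x), where marginal(x) = Σ_j π_j·f_j(x).
Evaluate each component's likelihood at the observed value:
  L_I = C(17,10)·0.39^10·0.61^7 = 19448·8.14041e-05·0.0314274 = 0.0497542
  L_II = C(17,10)·0.78^10·0.22^7 = 19448·0.0833578·2.49436e-05 = 0.0404371
  L_III = C(17,10)·0.87^10·0.13^7 = 19448·0.248423·6.27485e-07 = 0.00303159
Unnormalised posteriors:
  π_I·L_I = 0.06 × 0.0497542 = 0.00298525
  π_II·L_II = 0.50 × 0.0404371 = 0.0202185
  π_III·L_III = 0.44 × 0.00303159 = 0.0013339
Marginal: 0.00298525 + 0.0202185 + 0.0013339 = 0.0245377
So the posterior for Process III is 0.0013339 / 0.0245377 ≈ 0.0544.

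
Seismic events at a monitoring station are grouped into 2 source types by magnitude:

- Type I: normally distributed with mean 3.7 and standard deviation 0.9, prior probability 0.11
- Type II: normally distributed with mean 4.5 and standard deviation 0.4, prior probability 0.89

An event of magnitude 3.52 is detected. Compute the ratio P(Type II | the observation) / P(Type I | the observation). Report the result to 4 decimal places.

The posterior odds equal the prior odds times the likelihood ratio: (π_i/π_j)·(f_i(x)/f_j(x)).
Normal densities:
  L_I = (1/(0.9·√(2π)))·exp(−(3.52−3.7)²/(2·0.9²)) = 0.443269·exp(-0.02000) = 0.434492
  L_II = (1/(0.4·√(2π)))·exp(−(3.52−4.5)²/(2·0.4²)) = 0.997356·exp(-3.00125) = 0.0495934
0.0441381 / 0.0477941 ≈ 0.9235

0.9235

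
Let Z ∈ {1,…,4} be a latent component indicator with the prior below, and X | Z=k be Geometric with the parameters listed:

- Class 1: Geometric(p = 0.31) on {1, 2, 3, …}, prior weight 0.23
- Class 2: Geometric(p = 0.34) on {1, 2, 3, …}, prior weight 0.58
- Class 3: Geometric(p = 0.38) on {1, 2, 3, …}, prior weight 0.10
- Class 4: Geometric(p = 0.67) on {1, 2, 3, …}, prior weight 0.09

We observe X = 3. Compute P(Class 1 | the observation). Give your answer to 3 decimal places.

0.241

By Bayes' theorem, P(k | x) = π_k f_k(x) / Σ_j π_j f_j(x).
Geometric probabilities:
  L_1 = 0.147591
  L_2 = 0.148104
  L_3 = 0.146072
  L_4 = 0.072963
Multiply by the mixture weights:
  π_1·L_1 = 0.23 × 0.147591 = 0.0339459
  π_2·L_2 = 0.58 × 0.148104 = 0.0859003
  π_3·L_3 = 0.10 × 0.146072 = 0.0146072
  π_4·L_4 = 0.09 × 0.072963 = 0.00656667
Marginal: 0.0339459 + 0.0859003 + 0.0146072 + 0.00656667 = 0.14102
Responsibility of Class 1: 0.0339459 / 0.14102 ≈ 0.241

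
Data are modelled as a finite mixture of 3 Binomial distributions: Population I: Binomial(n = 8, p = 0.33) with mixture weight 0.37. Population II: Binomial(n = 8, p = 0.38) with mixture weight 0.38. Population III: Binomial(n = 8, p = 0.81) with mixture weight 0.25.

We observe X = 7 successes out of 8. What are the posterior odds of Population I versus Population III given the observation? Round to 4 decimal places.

Posterior odds = (π_i f_i(x)) / (π_j f_j(x)); the normalising sum cancels.
Component likelihoods at x = 7 successes out of 8:
  f_I = C(8,7)·0.33^7·0.67^1 = 8·0.000426184·0.67 = 0.00228435
  f_II = C(8,7)·0.38^7·0.62^1 = 8·0.00114416·0.62 = 0.00567501
  f_III = C(8,7)·0.81^7·0.19^1 = 8·0.228768·0.19 = 0.347727
0.000845209 / 0.0869318 ≈ 0.0097

0.0097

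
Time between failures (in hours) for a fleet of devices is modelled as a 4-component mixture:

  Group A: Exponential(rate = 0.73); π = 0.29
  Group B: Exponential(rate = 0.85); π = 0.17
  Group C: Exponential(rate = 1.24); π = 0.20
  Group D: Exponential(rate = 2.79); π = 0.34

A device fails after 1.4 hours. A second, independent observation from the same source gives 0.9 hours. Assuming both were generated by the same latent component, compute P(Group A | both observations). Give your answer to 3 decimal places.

0.422

P(component k | x) = π_k·f_k(x) / marginal(x), where marginal(x) = Σ_j π_j·f_j(x).
Since both observations come from the same component, the likelihood for component k is f_k(x₁)·f_k(x₂).
  L_A = [0.73·e^(−0.73·1.4) = 0.73·e^(−1.0220) = 0.262708] × [0.378435] = 0.0994181
  L_B = [0.85·e^(−0.85·1.4) = 0.85·e^(−1.1900) = 0.258588] × [0.395534] = 0.10228
  L_C = [1.24·e^(−1.24·1.4) = 1.24·e^(−1.7360) = 0.218518] × [0.406209] = 0.0887637
  L_D = [2.79·e^(−2.79·1.4) = 2.79·e^(−3.9060) = 0.0561371] × [0.226512] = 0.0127157
Prior × likelihood for each component:
  π_A·L_A = 0.29 × 0.0994181 = 0.0288312
  π_B·L_B = 0.17 × 0.10228 = 0.0173877
  π_C·L_C = 0.20 × 0.0887637 = 0.0177527
  π_D·L_D = 0.34 × 0.0127157 = 0.00432334
Sum: 0.0288312 + 0.0173877 + 0.0177527 + 0.00432334 = 0.068295
P(Group A | x) ≈ 0.422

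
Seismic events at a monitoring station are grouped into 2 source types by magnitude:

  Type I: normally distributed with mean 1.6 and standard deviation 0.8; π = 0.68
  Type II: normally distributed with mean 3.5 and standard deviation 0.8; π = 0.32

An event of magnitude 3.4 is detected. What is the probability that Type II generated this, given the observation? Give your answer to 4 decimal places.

0.8544

P(component k | x) = π_k·f_k(x) / marginal(x), where marginal(x) = Σ_j π_j·f_j(x).
Component likelihoods at x = 3.4:
  f_I = (1/(0.8·√(2π)))·exp(−(3.4−1.6)²/(2·0.8²)) = 0.498678·exp(-2.53125) = 0.0396746
  f_II = (1/(0.8·√(2π)))·exp(−(3.4−3.5)²/(2·0.8²)) = 0.498678·exp(-0.00781) = 0.494797
Unnormalised posteriors:
  π_I·f_I = 0.68 × 0.0396746 = 0.0269787
  π_II·f_II = 0.32 × 0.494797 = 0.158335
Normaliser: 0.0269787 + 0.158335 = 0.185314
P(Type II | x) ≈ 0.8544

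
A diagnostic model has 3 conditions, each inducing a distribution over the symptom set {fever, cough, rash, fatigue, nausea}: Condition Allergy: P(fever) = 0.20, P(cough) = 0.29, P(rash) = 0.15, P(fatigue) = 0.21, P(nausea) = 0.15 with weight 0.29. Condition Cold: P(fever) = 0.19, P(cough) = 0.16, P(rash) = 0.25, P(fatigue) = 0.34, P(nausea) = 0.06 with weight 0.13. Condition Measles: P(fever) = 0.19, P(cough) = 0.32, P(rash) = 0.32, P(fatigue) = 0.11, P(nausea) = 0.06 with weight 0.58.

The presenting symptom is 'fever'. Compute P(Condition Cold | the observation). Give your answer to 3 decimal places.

0.128

By Bayes' theorem, P(k | x) = w_k f_k(x) / Σ_j w_j f_j(x).
Component likelihoods at x = 'fever':
  L_Allergy = P(fever | comp) = 0.20
  L_Cold = P(fever | comp) = 0.19
  L_Measles = P(fever | comp) = 0.19
Weight by the priors:
  w_Allergy·L_Allergy = 0.29 × 0.2 = 0.058
  w_Cold·L_Cold = 0.13 × 0.19 = 0.0247
  w_Measles·L_Measles = 0.58 × 0.19 = 0.1102
Denominator: 0.058 + 0.0247 + 0.1102 = 0.1929
So the posterior for Condition Cold is 0.0247 / 0.1929 ≈ 0.128.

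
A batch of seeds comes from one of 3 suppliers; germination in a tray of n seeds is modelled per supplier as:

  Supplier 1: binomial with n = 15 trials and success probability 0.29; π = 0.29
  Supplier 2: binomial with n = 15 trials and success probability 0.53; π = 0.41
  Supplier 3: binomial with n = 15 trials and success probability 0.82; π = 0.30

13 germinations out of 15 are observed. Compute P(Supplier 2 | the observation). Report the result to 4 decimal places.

0.0310

P(component k | x) = π_k·f_k(x) / marginal(x), where marginal(x) = Σ_j π_j·f_j(x).
Component likelihoods at x = 13 germinations out of 15:
  f_1 = 5.431e-06
  f_2 = 0.00603909
  f_3 = 0.257819
Weight by the priors:
  π_1·f_1 = 0.29 × 5.431e-06 = 1.57499e-06
  π_2·f_2 = 0.41 × 0.00603909 = 0.00247603
  π_3·f_3 = 0.30 × 0.257819 = 0.0773456
Evidence: 1.57499e-06 + 0.00247603 + 0.0773456 = 0.0798232
Responsibility of Supplier 2: 0.00247603 / 0.0798232 ≈ 0.0310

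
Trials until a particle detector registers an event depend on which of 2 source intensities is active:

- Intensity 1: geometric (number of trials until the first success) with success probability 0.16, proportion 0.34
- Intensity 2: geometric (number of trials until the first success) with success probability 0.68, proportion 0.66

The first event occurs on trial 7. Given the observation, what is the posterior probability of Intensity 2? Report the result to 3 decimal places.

The responsibility of component k is π_k f_k(x) divided by Σ_j π_j f_j(x).
Geometric probabilities:
  L_1 = 0.0562077
  L_2 = 0.000730144
Weight by the priors:
  π_1·L_1 = 0.34 × 0.0562077 = 0.0191106
  π_2·L_2 = 0.66 × 0.000730144 = 0.000481895
Sum: 0.0191106 + 0.000481895 = 0.0195925
Responsibility of Intensity 2: 0.000481895 / 0.0195925 ≈ 0.025

0.025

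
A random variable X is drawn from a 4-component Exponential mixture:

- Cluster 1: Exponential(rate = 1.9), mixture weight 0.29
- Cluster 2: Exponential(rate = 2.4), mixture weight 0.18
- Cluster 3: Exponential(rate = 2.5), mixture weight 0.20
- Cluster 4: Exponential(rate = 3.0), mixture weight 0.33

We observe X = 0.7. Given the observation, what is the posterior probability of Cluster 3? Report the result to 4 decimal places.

P(component k | x) = π_k·f_k(x) / marginal(x), where marginal(x) = Σ_j π_j·f_j(x).
Evaluate each component's likelihood at the observed value:
  f_1 = 1.9·e^(−1.9·0.7) = 1.9·e^(−1.3300) = 0.502507
  f_2 = 2.4·e^(−2.4·0.7) = 2.4·e^(−1.6800) = 0.447298
  f_3 = 2.5·e^(−2.5·0.7) = 2.5·e^(−1.7500) = 0.434435
  f_4 = 3.0·e^(−3.0·0.7) = 3.0·e^(−2.1000) = 0.367369
Unnormalised posteriors:
  π_1·f_1 = 0.29 × 0.502507 = 0.145727
  π_2·f_2 = 0.18 × 0.447298 = 0.0805136
  π_3·f_3 = 0.20 × 0.434435 = 0.086887
  π_4·f_4 = 0.33 × 0.367369 = 0.121232
Evidence: 0.145727 + 0.0805136 + 0.086887 + 0.121232 = 0.434359
P(Cluster 3 | the observation) = 0.086887 / 0.434359 ≈ 0.2000

0.2000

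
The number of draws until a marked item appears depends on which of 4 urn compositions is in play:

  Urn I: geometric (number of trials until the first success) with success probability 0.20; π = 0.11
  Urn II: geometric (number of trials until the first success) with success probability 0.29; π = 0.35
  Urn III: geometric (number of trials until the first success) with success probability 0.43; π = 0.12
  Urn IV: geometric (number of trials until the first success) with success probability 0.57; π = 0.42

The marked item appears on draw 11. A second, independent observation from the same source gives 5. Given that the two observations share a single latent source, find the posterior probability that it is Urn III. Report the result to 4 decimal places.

0.0190

The responsibility of component k is π_k f_k(x) divided by Σ_j π_j f_j(x).
Since both observations come from the same component, the likelihood for component k is f_k(x₁)·f_k(x₂).
  L_I = [0.0214748] × [0.08192] = 0.00175922
  L_II = [0.00944021] × [0.0736939] = 0.000695685
  L_III = [0.00155674] × [0.0453908] = 7.06618e-05
  L_IV = [0.000123185] × [0.0194872] = 2.40054e-06
Prior × likelihood for each component:
  π_I·L_I = 0.11 × 0.00175922 = 0.000193514
  π_II·L_II = 0.35 × 0.000695685 = 0.00024349
  π_III·L_III = 0.12 × 7.06618e-05 = 8.47942e-06
  π_IV·L_IV = 0.42 × 2.40054e-06 = 1.00822e-06
Sum: 0.000193514 + 0.00024349 + 8.47942e-06 + 1.00822e-06 = 0.000446492
So the posterior for Urn III is 8.47942e-06 / 0.000446492 ≈ 0.0190.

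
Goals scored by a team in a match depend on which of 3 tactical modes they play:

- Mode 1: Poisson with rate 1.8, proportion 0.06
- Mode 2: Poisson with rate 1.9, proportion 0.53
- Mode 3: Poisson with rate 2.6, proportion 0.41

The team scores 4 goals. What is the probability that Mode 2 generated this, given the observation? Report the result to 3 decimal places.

0.409

Posterior ∝ prior × likelihood, so P(k | x) ∝ π_k f_k(x); normalise over all components.
Poisson probabilities:
  p_1 = 0.0723017
  p_2 = 0.0812164
  p_3 = 0.141422
Prior × likelihood for each component:
  π_1·p_1 = 0.06 × 0.0723017 = 0.0043381
  π_2·p_2 = 0.53 × 0.0812164 = 0.0430447
  π_3·p_3 = 0.41 × 0.141422 = 0.057983
Evidence: 0.0043381 + 0.0430447 + 0.057983 = 0.105366
Responsibility of Mode 2: 0.0430447 / 0.105366 ≈ 0.409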